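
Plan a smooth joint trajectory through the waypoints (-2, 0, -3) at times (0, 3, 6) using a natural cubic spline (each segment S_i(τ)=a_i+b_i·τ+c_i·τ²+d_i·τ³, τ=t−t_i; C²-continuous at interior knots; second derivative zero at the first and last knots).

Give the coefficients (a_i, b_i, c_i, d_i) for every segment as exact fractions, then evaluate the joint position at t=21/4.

Δ: Δ0=2/3, Δ1=-1
row 1: diag=12, rhs=-10; c'=1/4, d'=-5/6
back: M1=-5/6
M: M0=0, M1=-5/6, M2=0
seg 0: a=-2, c=M0/2=0, d=(M1−M0)/(6·3)=-5/108, b=Δ0−h0·(2M0+M1)/6=13/12
seg 1: a=0, c=M1/2=-5/12, d=(M2−M1)/(6·3)=5/108, b=Δ1−h1·(2M1+M2)/6=-1/6
t_q=21/4 → seg 1, τ=9/4; S=0+-1/6·τ+-5/12·τ²+5/108·τ³=-501/256

  seg 0: a=-2 b=13/12 c=0 d=-5/108
  seg 1: a=0 b=-1/6 c=-5/12 d=5/108
S(21/4) = -501/256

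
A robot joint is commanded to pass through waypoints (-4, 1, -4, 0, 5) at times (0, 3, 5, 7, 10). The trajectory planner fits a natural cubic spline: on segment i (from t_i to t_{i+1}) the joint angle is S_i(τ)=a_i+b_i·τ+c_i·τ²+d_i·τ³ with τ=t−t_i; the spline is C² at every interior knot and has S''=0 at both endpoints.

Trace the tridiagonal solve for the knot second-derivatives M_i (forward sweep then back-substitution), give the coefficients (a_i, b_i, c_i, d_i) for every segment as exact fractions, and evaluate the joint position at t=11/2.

Δ: Δ0=5/3, Δ1=-5/2, Δ2=2, Δ3=5/3
row 1: diag=10, rhs=-25; c'=1/5, d'=-5/2
row 2: denom=8−2·1/5=38/5; d'=(27−2·-5/2)/(38/5)=80/19
row 3: denom=10−2·5/19=180/19; d'=(-2−2·80/19)/(180/19)=-11/10
back: M3=-11/10
back: M2=80/19−5/19·-11/10=9/2
back: M1=-5/2−1/5·9/2=-17/5
M: M0=0, M1=-17/5, M2=9/2, M3=-11/10, M4=0
seg 0: a=-4, c=M0/2=0, d=(M1−M0)/(6·3)=-17/90, b=Δ0−h0·(2M0+M1)/6=101/30
seg 1: a=1, c=M1/2=-17/10, d=(M2−M1)/(6·2)=79/120, b=Δ1−h1·(2M1+M2)/6=-26/15
seg 2: a=-4, c=M2/2=9/4, d=(M3−M2)/(6·2)=-7/15, b=Δ2−h2·(2M2+M3)/6=-19/30
seg 3: a=0, c=M3/2=-11/20, d=(M4−M3)/(6·3)=11/180, b=Δ3−h3·(2M3+M4)/6=83/30
t_q=11/2 → seg 2, τ=1/2; S=-4+-19/30·τ+9/4·τ²+-7/15·τ³=-61/16

  seg 0: a=-4 b=101/30 c=0 d=-17/90
  seg 1: a=1 b=-26/15 c=-17/10 d=79/120
  seg 2: a=-4 b=-19/30 c=9/4 d=-7/15
  seg 3: a=0 b=83/30 c=-11/20 d=11/180
S(11/2) = -61/16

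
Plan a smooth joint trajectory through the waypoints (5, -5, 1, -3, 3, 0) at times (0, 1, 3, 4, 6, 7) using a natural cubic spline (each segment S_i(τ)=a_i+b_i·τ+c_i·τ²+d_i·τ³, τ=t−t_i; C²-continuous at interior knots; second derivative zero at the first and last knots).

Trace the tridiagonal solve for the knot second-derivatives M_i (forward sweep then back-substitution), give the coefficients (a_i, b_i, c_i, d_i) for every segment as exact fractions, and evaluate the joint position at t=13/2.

Δ: Δ0=-10, Δ1=3, Δ2=-4, Δ3=3, Δ4=-3
row 1: diag=6, rhs=78; c'=1/3, d'=13
row 2: denom=6−2·1/3=16/3; d'=(-42−2·13)/(16/3)=-51/4
row 3: denom=6−1·3/16=93/16; d'=(42−1·-51/4)/(93/16)=292/31
row 4: denom=6−2·32/93=494/93; d'=(-36−2·292/31)/(494/93)=-2550/247
back: M4=-2550/247
back: M3=292/31−32/93·-2550/247=3204/247
back: M2=-51/4−3/16·3204/247=-3750/247
back: M1=13−1/3·-3750/247=4461/247
M: M0=0, M1=4461/247, M2=-3750/247, M3=3204/247, M4=-2550/247, M5=0
seg 0: a=5, c=M0/2=0, d=(M1−M0)/(6·1)=1487/494, b=Δ0−h0·(2M0+M1)/6=-6427/494
seg 1: a=-5, c=M1/2=4461/494, d=(M2−M1)/(6·2)=-2737/988, b=Δ1−h1·(2M1+M2)/6=-983/247
seg 2: a=1, c=M2/2=-1875/247, d=(M3−M2)/(6·1)=61/13, b=Δ2−h2·(2M2+M3)/6=-272/247
seg 3: a=-3, c=M3/2=1602/247, d=(M4−M3)/(6·2)=-959/494, b=Δ3−h3·(2M3+M4)/6=-545/247
seg 4: a=3, c=M4/2=-1275/247, d=(M5−M4)/(6·1)=425/247, b=Δ4−h4·(2M4+M5)/6=109/247
t_q=13/2 → seg 4, τ=1/2; S=3+109/247·τ+-1275/247·τ²+425/247·τ³=4239/1976

  seg 0: a=5 b=-6427/494 c=0 d=1487/494
  seg 1: a=-5 b=-983/247 c=4461/494 d=-2737/988
  seg 2: a=1 b=-272/247 c=-1875/247 d=61/13
  seg 3: a=-3 b=-545/247 c=1602/247 d=-959/494
  seg 4: a=3 b=109/247 c=-1275/247 d=425/247
S(13/2) = 4239/1976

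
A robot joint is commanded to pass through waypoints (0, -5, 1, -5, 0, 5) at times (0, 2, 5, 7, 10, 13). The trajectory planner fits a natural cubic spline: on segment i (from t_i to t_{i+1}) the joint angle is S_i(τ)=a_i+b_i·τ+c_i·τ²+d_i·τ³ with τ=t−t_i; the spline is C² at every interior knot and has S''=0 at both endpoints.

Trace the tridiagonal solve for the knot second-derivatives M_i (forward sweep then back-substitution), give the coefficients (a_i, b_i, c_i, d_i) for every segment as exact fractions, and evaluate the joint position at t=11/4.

Δ: Δ0=-5/2, Δ1=2, Δ2=-3, Δ3=5/3, Δ4=5/3
row 1: diag=10, rhs=27; c'=3/10, d'=27/10
row 2: denom=10−3·3/10=91/10; d'=(-30−3·27/10)/(91/10)=-381/91
row 3: denom=10−2·20/91=870/91; d'=(28−2·-381/91)/(870/91)=331/87
row 4: denom=12−3·91/290=3207/290; d'=(0−3·331/87)/(3207/290)=-3310/3207
back: M4=-3310/3207
back: M3=331/87−91/290·-3310/3207=13240/3207
back: M2=-381/91−20/91·13240/3207=-16337/3207
back: M1=27/10−3/10·-16337/3207=4520/1069
M: M0=0, M1=4520/1069, M2=-16337/3207, M3=13240/3207, M4=-3310/3207, M5=0
seg 0: a=0, c=M0/2=0, d=(M1−M0)/(6·2)=1130/3207, b=Δ0−h0·(2M0+M1)/6=-25075/6414
seg 1: a=-5, c=M1/2=2260/1069, d=(M2−M1)/(6·3)=-29897/57726, b=Δ1−h1·(2M1+M2)/6=2045/6414
seg 2: a=1, c=M2/2=-16337/6414, d=(M3−M2)/(6·2)=9859/12828, b=Δ2−h2·(2M2+M3)/6=-3143/3207
seg 3: a=-5, c=M3/2=6620/3207, d=(M4−M3)/(6·3)=-8275/28863, b=Δ3−h3·(2M3+M4)/6=-2080/1069
seg 4: a=0, c=M4/2=-1655/3207, d=(M5−M4)/(6·3)=1655/28863, b=Δ4−h4·(2M4+M5)/6=2885/1069
t_q=11/4 → seg 1, τ=3/4; S=-5+2045/6414·τ+2260/1069·τ²+-29897/57726·τ³=-518617/136832

  seg 0: a=0 b=-25075/6414 c=0 d=1130/3207
  seg 1: a=-5 b=2045/6414 c=2260/1069 d=-29897/57726
  seg 2: a=1 b=-3143/3207 c=-16337/6414 d=9859/12828
  seg 3: a=-5 b=-2080/1069 c=6620/3207 d=-8275/28863
  seg 4: a=0 b=2885/1069 c=-1655/3207 d=1655/28863
S(11/4) = -518617/136832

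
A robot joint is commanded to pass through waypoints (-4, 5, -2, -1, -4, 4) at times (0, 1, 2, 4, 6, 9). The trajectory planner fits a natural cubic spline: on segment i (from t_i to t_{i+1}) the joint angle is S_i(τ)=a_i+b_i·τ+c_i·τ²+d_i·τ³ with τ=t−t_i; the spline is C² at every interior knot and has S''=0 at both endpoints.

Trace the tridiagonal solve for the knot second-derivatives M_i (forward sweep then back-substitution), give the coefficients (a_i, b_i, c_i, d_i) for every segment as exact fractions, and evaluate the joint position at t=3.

  seg 0: a=-4 b=16181/1191 c=0 d=-5462/1191
  seg 1: a=5 b=-205/1191 c=-5462/397 d=8254/1191
  seg 2: a=-2 b=-8215/1191 c=2792/397 d=-15883/9528
  seg 3: a=-1 b=2929/2382 c=-4715/1588 d=7643/9528
  seg 4: a=-4 b=-1216/1191 c=732/397 d=-244/1191
S(3) = -11217/3176

Δ: Δ0=9, Δ1=-7, Δ2=1/2, Δ3=-3/2, Δ4=8/3
row 1: diag=4, rhs=-96; c'=1/4, d'=-24
row 2: denom=6−1·1/4=23/4; d'=(45−1·-24)/(23/4)=12
row 3: denom=8−2·8/23=168/23; d'=(-12−2·12)/(168/23)=-69/14
row 4: denom=10−2·23/84=397/42; d'=(25−2·-69/14)/(397/42)=1464/397
back: M4=1464/397
back: M3=-69/14−23/84·1464/397=-4715/794
back: M2=12−8/23·-4715/794=5584/397
back: M1=-24−1/4·5584/397=-10924/397
M: M0=0, M1=-10924/397, M2=5584/397, M3=-4715/794, M4=1464/397, M5=0
seg 0: a=-4, c=M0/2=0, d=(M1−M0)/(6·1)=-5462/1191, b=Δ0−h0·(2M0+M1)/6=16181/1191
seg 1: a=5, c=M1/2=-5462/397, d=(M2−M1)/(6·1)=8254/1191, b=Δ1−h1·(2M1+M2)/6=-205/1191
seg 2: a=-2, c=M2/2=2792/397, d=(M3−M2)/(6·2)=-15883/9528, b=Δ2−h2·(2M2+M3)/6=-8215/1191
seg 3: a=-1, c=M3/2=-4715/1588, d=(M4−M3)/(6·2)=7643/9528, b=Δ3−h3·(2M3+M4)/6=2929/2382
seg 4: a=-4, c=M4/2=732/397, d=(M5−M4)/(6·3)=-244/1191, b=Δ4−h4·(2M4+M5)/6=-1216/1191
t_q=3 → seg 2, τ=1; S=-2+-8215/1191·τ+2792/397·τ²+-15883/9528·τ³=-11217/3176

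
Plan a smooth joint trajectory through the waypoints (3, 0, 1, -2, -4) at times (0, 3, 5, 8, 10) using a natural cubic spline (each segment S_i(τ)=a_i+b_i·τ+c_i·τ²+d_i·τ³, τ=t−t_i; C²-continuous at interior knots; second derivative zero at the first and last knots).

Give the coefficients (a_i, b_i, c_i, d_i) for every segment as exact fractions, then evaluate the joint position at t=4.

Δ: Δ0=-1, Δ1=1/2, Δ2=-1, Δ3=-1
row 1: diag=10, rhs=9; c'=1/5, d'=9/10
row 2: denom=10−2·1/5=48/5; d'=(-9−2·9/10)/(48/5)=-9/8
row 3: denom=10−3·5/16=145/16; d'=(0−3·-9/8)/(145/16)=54/145
back: M3=54/145
back: M2=-9/8−5/16·54/145=-36/29
back: M1=9/10−1/5·-36/29=333/290
M: M0=0, M1=333/290, M2=-36/29, M3=54/145, M4=0
seg 0: a=3, c=M0/2=0, d=(M1−M0)/(6·3)=37/580, b=Δ0−h0·(2M0+M1)/6=-913/580
seg 1: a=0, c=M1/2=333/580, d=(M2−M1)/(6·2)=-231/1160, b=Δ1−h1·(2M1+M2)/6=43/290
seg 2: a=1, c=M2/2=-18/29, d=(M3−M2)/(6·3)=13/145, b=Δ2−h2·(2M2+M3)/6=8/145
seg 3: a=-2, c=M3/2=27/145, d=(M4−M3)/(6·2)=-9/290, b=Δ3−h3·(2M3+M4)/6=-181/145
t_q=4 → seg 1, τ=1; S=0+43/290·τ+333/580·τ²+-231/1160·τ³=607/1160

  seg 0: a=3 b=-913/580 c=0 d=37/580
  seg 1: a=0 b=43/290 c=333/580 d=-231/1160
  seg 2: a=1 b=8/145 c=-18/29 d=13/145
  seg 3: a=-2 b=-181/145 c=27/145 d=-9/290
S(4) = 607/1160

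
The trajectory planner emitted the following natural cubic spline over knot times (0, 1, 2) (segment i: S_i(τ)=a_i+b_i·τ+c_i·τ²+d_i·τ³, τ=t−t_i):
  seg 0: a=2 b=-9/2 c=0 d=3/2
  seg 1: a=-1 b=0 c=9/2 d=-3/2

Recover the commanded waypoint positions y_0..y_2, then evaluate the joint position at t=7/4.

y_0=2 y_1=-1 y_2=2
S(7/4) = 115/128

y_0 = S_0(0) = a_0 = 2
y_1 = S_1(0) = a_1 = -1
y_2 = S_1(1) = 2
t_q=7/4 is in segment 1 (τ=3/4); S_1(τ)=115/128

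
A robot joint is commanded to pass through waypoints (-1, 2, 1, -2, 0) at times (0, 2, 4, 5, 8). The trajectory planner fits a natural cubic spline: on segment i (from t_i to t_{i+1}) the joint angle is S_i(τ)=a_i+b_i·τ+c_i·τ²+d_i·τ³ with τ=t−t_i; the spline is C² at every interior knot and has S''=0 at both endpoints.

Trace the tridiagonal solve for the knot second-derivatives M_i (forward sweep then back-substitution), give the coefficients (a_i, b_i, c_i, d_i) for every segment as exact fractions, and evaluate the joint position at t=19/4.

Δ: Δ0=3/2, Δ1=-1/2, Δ2=-3, Δ3=2/3
row 1: diag=8, rhs=-12; c'=1/4, d'=-3/2
row 2: denom=6−2·1/4=11/2; d'=(-15−2·-3/2)/(11/2)=-24/11
row 3: denom=8−1·2/11=86/11; d'=(22−1·-24/11)/(86/11)=133/43
back: M3=133/43
back: M2=-24/11−2/11·133/43=-118/43
back: M1=-3/2−1/4·-118/43=-35/43
M: M0=0, M1=-35/43, M2=-118/43, M3=133/43, M4=0
seg 0: a=-1, c=M0/2=0, d=(M1−M0)/(6·2)=-35/516, b=Δ0−h0·(2M0+M1)/6=457/258
seg 1: a=2, c=M1/2=-35/86, d=(M2−M1)/(6·2)=-83/516, b=Δ1−h1·(2M1+M2)/6=247/258
seg 2: a=1, c=M2/2=-59/43, d=(M3−M2)/(6·1)=251/258, b=Δ2−h2·(2M2+M3)/6=-671/258
seg 3: a=-2, c=M3/2=133/86, d=(M4−M3)/(6·3)=-133/774, b=Δ3−h3·(2M3+M4)/6=-313/129
t_q=19/4 → seg 2, τ=3/4; S=1+-671/258·τ+-59/43·τ²+251/258·τ³=-7221/5504

  seg 0: a=-1 b=457/258 c=0 d=-35/516
  seg 1: a=2 b=247/258 c=-35/86 d=-83/516
  seg 2: a=1 b=-671/258 c=-59/43 d=251/258
  seg 3: a=-2 b=-313/129 c=133/86 d=-133/774
S(19/4) = -7221/5504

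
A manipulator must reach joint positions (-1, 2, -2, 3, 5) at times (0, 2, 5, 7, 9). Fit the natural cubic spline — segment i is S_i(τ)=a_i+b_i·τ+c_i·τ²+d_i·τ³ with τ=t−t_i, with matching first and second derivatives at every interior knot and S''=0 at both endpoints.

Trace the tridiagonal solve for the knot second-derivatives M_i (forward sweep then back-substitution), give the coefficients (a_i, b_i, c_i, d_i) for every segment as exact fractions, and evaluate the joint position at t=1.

  seg 0: a=-1 b=2497/1032 c=0 d=-949/4128
  seg 1: a=2 b=-175/516 c=-949/688 d=721/2064
  seg 2: a=-2 b=1685/2064 c=607/344 d=-3809/8256
  seg 3: a=3 b=2413/1032 c=-1381/1376 d=1381/8256
S(1) = 1637/1376

Δ: Δ0=3/2, Δ1=-4/3, Δ2=5/2, Δ3=1
row 1: diag=10, rhs=-17; c'=3/10, d'=-17/10
row 2: denom=10−3·3/10=91/10; d'=(23−3·-17/10)/(91/10)=281/91
row 3: denom=8−2·20/91=688/91; d'=(-9−2·281/91)/(688/91)=-1381/688
back: M3=-1381/688
back: M2=281/91−20/91·-1381/688=607/172
back: M1=-17/10−3/10·607/172=-949/344
M: M0=0, M1=-949/344, M2=607/172, M3=-1381/688, M4=0
seg 0: a=-1, c=M0/2=0, d=(M1−M0)/(6·2)=-949/4128, b=Δ0−h0·(2M0+M1)/6=2497/1032
seg 1: a=2, c=M1/2=-949/688, d=(M2−M1)/(6·3)=721/2064, b=Δ1−h1·(2M1+M2)/6=-175/516
seg 2: a=-2, c=M2/2=607/344, d=(M3−M2)/(6·2)=-3809/8256, b=Δ2−h2·(2M2+M3)/6=1685/2064
seg 3: a=3, c=M3/2=-1381/1376, d=(M4−M3)/(6·2)=1381/8256, b=Δ3−h3·(2M3+M4)/6=2413/1032
t_q=1 → seg 0, τ=1; S=-1+2497/1032·τ+0·τ²+-949/4128·τ³=1637/1376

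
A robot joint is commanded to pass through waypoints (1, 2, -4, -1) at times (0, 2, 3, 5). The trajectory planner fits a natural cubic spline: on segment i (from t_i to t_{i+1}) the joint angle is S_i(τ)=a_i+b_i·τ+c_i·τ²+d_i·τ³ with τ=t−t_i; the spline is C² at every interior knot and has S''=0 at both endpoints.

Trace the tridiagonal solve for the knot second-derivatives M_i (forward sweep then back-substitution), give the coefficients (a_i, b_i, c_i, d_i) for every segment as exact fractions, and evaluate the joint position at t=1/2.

Δ: Δ0=1/2, Δ1=-6, Δ2=3/2
row 1: diag=6, rhs=-39; c'=1/6, d'=-13/2
row 2: denom=6−1·1/6=35/6; d'=(45−1·-13/2)/(35/6)=309/35
back: M2=309/35
back: M1=-13/2−1/6·309/35=-279/35
M: M0=0, M1=-279/35, M2=309/35, M3=0
seg 0: a=1, c=M0/2=0, d=(M1−M0)/(6·2)=-93/140, b=Δ0−h0·(2M0+M1)/6=221/70
seg 1: a=2, c=M1/2=-279/70, d=(M2−M1)/(6·1)=14/5, b=Δ1−h1·(2M1+M2)/6=-337/70
seg 2: a=-4, c=M2/2=309/70, d=(M3−M2)/(6·2)=-103/140, b=Δ2−h2·(2M2+M3)/6=-307/70
t_q=1/2 → seg 0, τ=1/2; S=1+221/70·τ+0·τ²+-93/140·τ³=559/224

  seg 0: a=1 b=221/70 c=0 d=-93/140
  seg 1: a=2 b=-337/70 c=-279/70 d=14/5
  seg 2: a=-4 b=-307/70 c=309/70 d=-103/140
S(1/2) = 559/224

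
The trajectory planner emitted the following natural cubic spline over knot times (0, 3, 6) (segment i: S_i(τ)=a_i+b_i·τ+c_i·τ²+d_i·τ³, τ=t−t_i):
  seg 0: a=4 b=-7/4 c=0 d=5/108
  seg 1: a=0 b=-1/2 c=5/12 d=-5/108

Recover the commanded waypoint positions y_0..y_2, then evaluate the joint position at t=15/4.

y_0=4 y_1=0 y_2=1
S(15/4) = -41/256

y_0 = S_0(0) = a_0 = 4
y_1 = S_1(0) = a_1 = 0
y_2 = S_1(3) = 1
t_q=15/4 is in segment 1 (τ=3/4); S_1(τ)=-41/256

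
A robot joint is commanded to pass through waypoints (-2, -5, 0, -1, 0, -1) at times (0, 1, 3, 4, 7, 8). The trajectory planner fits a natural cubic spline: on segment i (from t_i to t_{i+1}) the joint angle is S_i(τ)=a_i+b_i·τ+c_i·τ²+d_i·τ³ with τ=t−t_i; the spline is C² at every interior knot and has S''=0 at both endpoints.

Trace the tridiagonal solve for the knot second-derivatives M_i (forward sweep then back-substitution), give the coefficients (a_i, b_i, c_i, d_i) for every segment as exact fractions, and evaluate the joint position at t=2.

  seg 0: a=-2 b=-5491/1284 c=0 d=1639/1284
  seg 1: a=-5 b=-287/642 c=1639/428 d=-3025/2568
  seg 2: a=0 b=236/321 c=-693/214 d=965/642
  seg 3: a=-1 b=-791/642 c=136/107 d=-481/1926
  seg 4: a=0 b=-112/321 c=-209/214 d=209/642
S(2) = -2393/856

Δ: Δ0=-3, Δ1=5/2, Δ2=-1, Δ3=1/3, Δ4=-1
row 1: diag=6, rhs=33; c'=1/3, d'=11/2
row 2: denom=6−2·1/3=16/3; d'=(-21−2·11/2)/(16/3)=-6
row 3: denom=8−1·3/16=125/16; d'=(8−1·-6)/(125/16)=224/125
row 4: denom=8−3·48/125=856/125; d'=(-8−3·224/125)/(856/125)=-209/107
back: M4=-209/107
back: M3=224/125−48/125·-209/107=272/107
back: M2=-6−3/16·272/107=-693/107
back: M1=11/2−1/3·-693/107=1639/214
M: M0=0, M1=1639/214, M2=-693/107, M3=272/107, M4=-209/107, M5=0
seg 0: a=-2, c=M0/2=0, d=(M1−M0)/(6·1)=1639/1284, b=Δ0−h0·(2M0+M1)/6=-5491/1284
seg 1: a=-5, c=M1/2=1639/428, d=(M2−M1)/(6·2)=-3025/2568, b=Δ1−h1·(2M1+M2)/6=-287/642
seg 2: a=0, c=M2/2=-693/214, d=(M3−M2)/(6·1)=965/642, b=Δ2−h2·(2M2+M3)/6=236/321
seg 3: a=-1, c=M3/2=136/107, d=(M4−M3)/(6·3)=-481/1926, b=Δ3−h3·(2M3+M4)/6=-791/642
seg 4: a=0, c=M4/2=-209/214, d=(M5−M4)/(6·1)=209/642, b=Δ4−h4·(2M4+M5)/6=-112/321
t_q=2 → seg 1, τ=1; S=-5+-287/642·τ+1639/428·τ²+-3025/2568·τ³=-2393/856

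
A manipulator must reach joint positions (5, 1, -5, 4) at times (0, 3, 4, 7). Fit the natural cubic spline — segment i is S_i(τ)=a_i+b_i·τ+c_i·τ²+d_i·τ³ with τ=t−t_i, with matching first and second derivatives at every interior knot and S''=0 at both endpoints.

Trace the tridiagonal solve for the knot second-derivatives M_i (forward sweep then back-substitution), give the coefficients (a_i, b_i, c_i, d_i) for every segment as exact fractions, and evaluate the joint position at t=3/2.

  seg 0: a=5 b=55/63 c=0 d=-139/567
  seg 1: a=1 b=-362/63 c=-139/63 d=41/21
  seg 2: a=-5 b=-271/63 c=230/63 d=-230/567
S(3/2) = 307/56

Δ: Δ0=-4/3, Δ1=-6, Δ2=3
row 1: diag=8, rhs=-28; c'=1/8, d'=-7/2
row 2: denom=8−1·1/8=63/8; d'=(54−1·-7/2)/(63/8)=460/63
back: M2=460/63
back: M1=-7/2−1/8·460/63=-278/63
M: M0=0, M1=-278/63, M2=460/63, M3=0
seg 0: a=5, c=M0/2=0, d=(M1−M0)/(6·3)=-139/567, b=Δ0−h0·(2M0+M1)/6=55/63
seg 1: a=1, c=M1/2=-139/63, d=(M2−M1)/(6·1)=41/21, b=Δ1−h1·(2M1+M2)/6=-362/63
seg 2: a=-5, c=M2/2=230/63, d=(M3−M2)/(6·3)=-230/567, b=Δ2−h2·(2M2+M3)/6=-271/63
t_q=3/2 → seg 0, τ=3/2; S=5+55/63·τ+0·τ²+-139/567·τ³=307/56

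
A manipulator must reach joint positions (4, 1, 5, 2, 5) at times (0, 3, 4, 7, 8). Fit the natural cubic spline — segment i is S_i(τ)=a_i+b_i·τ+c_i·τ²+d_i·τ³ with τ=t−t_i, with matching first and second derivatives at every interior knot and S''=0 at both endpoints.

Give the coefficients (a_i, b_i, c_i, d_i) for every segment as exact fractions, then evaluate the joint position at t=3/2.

Δ: Δ0=-1, Δ1=4, Δ2=-1, Δ3=3
row 1: diag=8, rhs=30; c'=1/8, d'=15/4
row 2: denom=8−1·1/8=63/8; d'=(-30−1·15/4)/(63/8)=-30/7
row 3: denom=8−3·8/21=48/7; d'=(24−3·-30/7)/(48/7)=43/8
back: M3=43/8
back: M2=-30/7−8/21·43/8=-19/3
back: M1=15/4−1/8·-19/3=109/24
M: M0=0, M1=109/24, M2=-19/3, M3=43/8, M4=0
seg 0: a=4, c=M0/2=0, d=(M1−M0)/(6·3)=109/432, b=Δ0−h0·(2M0+M1)/6=-157/48
seg 1: a=1, c=M1/2=109/48, d=(M2−M1)/(6·1)=-29/16, b=Δ1−h1·(2M1+M2)/6=85/24
seg 2: a=5, c=M2/2=-19/6, d=(M3−M2)/(6·3)=281/432, b=Δ2−h2·(2M2+M3)/6=127/48
seg 3: a=2, c=M3/2=43/16, d=(M4−M3)/(6·1)=-43/48, b=Δ3−h3·(2M3+M4)/6=29/24
t_q=3/2 → seg 0, τ=3/2; S=4+-157/48·τ+0·τ²+109/432·τ³=-7/128

  seg 0: a=4 b=-157/48 c=0 d=109/432
  seg 1: a=1 b=85/24 c=109/48 d=-29/16
  seg 2: a=5 b=127/48 c=-19/6 d=281/432
  seg 3: a=2 b=29/24 c=43/16 d=-43/48
S(3/2) = -7/128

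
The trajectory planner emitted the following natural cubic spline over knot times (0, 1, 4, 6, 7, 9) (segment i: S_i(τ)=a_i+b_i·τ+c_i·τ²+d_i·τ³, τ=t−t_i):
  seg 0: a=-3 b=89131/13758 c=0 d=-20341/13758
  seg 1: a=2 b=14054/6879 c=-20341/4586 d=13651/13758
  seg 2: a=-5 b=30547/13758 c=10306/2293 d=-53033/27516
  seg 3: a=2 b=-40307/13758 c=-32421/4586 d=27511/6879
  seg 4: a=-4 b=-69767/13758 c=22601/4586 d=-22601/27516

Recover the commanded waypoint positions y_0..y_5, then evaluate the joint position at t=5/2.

y_0 = S_0(0) = a_0 = -3
y_1 = S_1(0) = a_1 = 2
y_2 = S_2(0) = a_2 = -5
y_3 = S_3(0) = a_3 = 2
y_4 = S_4(0) = a_4 = -4
y_5 = S_4(2) = -1
t_q=5/2 is in segment 1 (τ=3/2); S_1(τ)=-57471/36688

y_0=-3 y_1=2 y_2=-5 y_3=2 y_4=-4 y_5=-1
S(5/2) = -57471/36688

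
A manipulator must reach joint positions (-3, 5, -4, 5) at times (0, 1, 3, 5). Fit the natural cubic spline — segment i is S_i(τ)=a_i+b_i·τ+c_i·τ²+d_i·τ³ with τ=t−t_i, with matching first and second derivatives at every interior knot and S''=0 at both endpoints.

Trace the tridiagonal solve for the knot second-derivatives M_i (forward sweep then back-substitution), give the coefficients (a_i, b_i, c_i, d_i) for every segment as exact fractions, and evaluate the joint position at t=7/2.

  seg 0: a=-3 b=235/22 c=0 d=-59/22
  seg 1: a=5 b=29/11 c=-177/22 d=197/88
  seg 2: a=-4 b=-59/22 c=237/44 d=-79/88
S(7/2) = -2891/704

Δ: Δ0=8, Δ1=-9/2, Δ2=9/2
row 1: diag=6, rhs=-75; c'=1/3, d'=-25/2
row 2: denom=8−2·1/3=22/3; d'=(54−2·-25/2)/(22/3)=237/22
back: M2=237/22
back: M1=-25/2−1/3·237/22=-177/11
M: M0=0, M1=-177/11, M2=237/22, M3=0
seg 0: a=-3, c=M0/2=0, d=(M1−M0)/(6·1)=-59/22, b=Δ0−h0·(2M0+M1)/6=235/22
seg 1: a=5, c=M1/2=-177/22, d=(M2−M1)/(6·2)=197/88, b=Δ1−h1·(2M1+M2)/6=29/11
seg 2: a=-4, c=M2/2=237/44, d=(M3−M2)/(6·2)=-79/88, b=Δ2−h2·(2M2+M3)/6=-59/22
t_q=7/2 → seg 2, τ=1/2; S=-4+-59/22·τ+237/44·τ²+-79/88·τ³=-2891/704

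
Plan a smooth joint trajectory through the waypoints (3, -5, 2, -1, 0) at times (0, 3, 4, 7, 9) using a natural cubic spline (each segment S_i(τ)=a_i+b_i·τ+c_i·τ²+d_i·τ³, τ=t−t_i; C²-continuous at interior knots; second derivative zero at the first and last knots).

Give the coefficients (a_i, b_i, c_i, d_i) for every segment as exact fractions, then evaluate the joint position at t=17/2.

  seg 0: a=3 b=-7601/1116 c=0 d=4625/10044
  seg 1: a=-5 b=3137/558 c=4625/1116 d=-343/124
  seg 2: a=2 b=6263/1116 c=-1159/279 d=6529/10044
  seg 3: a=-1 b=-983/558 c=631/372 d=-631/2232
S(17/2) = -4643/5952

Δ: Δ0=-8/3, Δ1=7, Δ2=-1, Δ3=1/2
row 1: diag=8, rhs=58; c'=1/8, d'=29/4
row 2: denom=8−1·1/8=63/8; d'=(-48−1·29/4)/(63/8)=-442/63
row 3: denom=10−3·8/21=62/7; d'=(9−3·-442/63)/(62/7)=631/186
back: M3=631/186
back: M2=-442/63−8/21·631/186=-2318/279
back: M1=29/4−1/8·-2318/279=4625/558
M: M0=0, M1=4625/558, M2=-2318/279, M3=631/186, M4=0
seg 0: a=3, c=M0/2=0, d=(M1−M0)/(6·3)=4625/10044, b=Δ0−h0·(2M0+M1)/6=-7601/1116
seg 1: a=-5, c=M1/2=4625/1116, d=(M2−M1)/(6·1)=-343/124, b=Δ1−h1·(2M1+M2)/6=3137/558
seg 2: a=2, c=M2/2=-1159/279, d=(M3−M2)/(6·3)=6529/10044, b=Δ2−h2·(2M2+M3)/6=6263/1116
seg 3: a=-1, c=M3/2=631/372, d=(M4−M3)/(6·2)=-631/2232, b=Δ3−h3·(2M3+M4)/6=-983/558
t_q=17/2 → seg 3, τ=3/2; S=-1+-983/558·τ+631/372·τ²+-631/2232·τ³=-4643/5952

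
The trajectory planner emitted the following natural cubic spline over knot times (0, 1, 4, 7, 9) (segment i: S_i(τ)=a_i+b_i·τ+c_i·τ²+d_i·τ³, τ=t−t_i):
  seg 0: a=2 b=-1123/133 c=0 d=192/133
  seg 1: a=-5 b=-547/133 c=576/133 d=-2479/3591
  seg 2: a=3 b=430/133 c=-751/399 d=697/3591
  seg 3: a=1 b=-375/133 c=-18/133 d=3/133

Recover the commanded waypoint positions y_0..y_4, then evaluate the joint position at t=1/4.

y_0 = S_0(0) = a_0 = 2
y_1 = S_1(0) = a_1 = -5
y_2 = S_2(0) = a_2 = 3
y_3 = S_3(0) = a_3 = 1
y_4 = S_3(2) = -5
t_q=1/4 is in segment 0 (τ=1/4); S_0(τ)=-47/532

y_0=2 y_1=-5 y_2=3 y_3=1 y_4=-5
S(1/4) = -47/532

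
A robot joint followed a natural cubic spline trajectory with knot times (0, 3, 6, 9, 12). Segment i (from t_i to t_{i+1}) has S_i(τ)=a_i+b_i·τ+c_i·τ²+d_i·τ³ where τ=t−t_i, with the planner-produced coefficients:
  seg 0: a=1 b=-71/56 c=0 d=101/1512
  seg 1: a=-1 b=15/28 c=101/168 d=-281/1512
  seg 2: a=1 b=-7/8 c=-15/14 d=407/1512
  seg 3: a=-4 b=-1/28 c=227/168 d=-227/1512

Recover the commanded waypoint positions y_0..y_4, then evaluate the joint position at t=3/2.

y_0 = S_0(0) = a_0 = 1
y_1 = S_1(0) = a_1 = -1
y_2 = S_2(0) = a_2 = 1
y_3 = S_3(0) = a_3 = -4
y_4 = S_3(3) = 4
t_q=3/2 is in segment 0 (τ=3/2); S_0(τ)=-303/448

y_0=1 y_1=-1 y_2=1 y_3=-4 y_4=4
S(3/2) = -303/448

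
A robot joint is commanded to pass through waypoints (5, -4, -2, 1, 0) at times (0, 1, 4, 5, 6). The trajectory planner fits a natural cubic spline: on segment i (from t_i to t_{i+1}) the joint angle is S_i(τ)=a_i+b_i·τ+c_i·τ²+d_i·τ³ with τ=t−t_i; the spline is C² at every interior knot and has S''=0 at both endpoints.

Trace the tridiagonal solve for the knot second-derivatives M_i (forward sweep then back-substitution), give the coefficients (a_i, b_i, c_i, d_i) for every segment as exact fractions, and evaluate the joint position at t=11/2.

  seg 0: a=5 b=-6503/636 c=0 d=779/636
  seg 1: a=-4 b=-2083/318 c=779/212 d=-269/636
  seg 2: a=-2 b=2593/636 c=-7/53 d=-601/636
  seg 3: a=1 b=311/318 c=-629/212 d=629/636
S(11/2) = 1477/1696

Δ: Δ0=-9, Δ1=2/3, Δ2=3, Δ3=-1
row 1: diag=8, rhs=58; c'=3/8, d'=29/4
row 2: denom=8−3·3/8=55/8; d'=(14−3·29/4)/(55/8)=-62/55
row 3: denom=4−1·8/55=212/55; d'=(-24−1·-62/55)/(212/55)=-629/106
back: M3=-629/106
back: M2=-62/55−8/55·-629/106=-14/53
back: M1=29/4−3/8·-14/53=779/106
M: M0=0, M1=779/106, M2=-14/53, M3=-629/106, M4=0
seg 0: a=5, c=M0/2=0, d=(M1−M0)/(6·1)=779/636, b=Δ0−h0·(2M0+M1)/6=-6503/636
seg 1: a=-4, c=M1/2=779/212, d=(M2−M1)/(6·3)=-269/636, b=Δ1−h1·(2M1+M2)/6=-2083/318
seg 2: a=-2, c=M2/2=-7/53, d=(M3−M2)/(6·1)=-601/636, b=Δ2−h2·(2M2+M3)/6=2593/636
seg 3: a=1, c=M3/2=-629/212, d=(M4−M3)/(6·1)=629/636, b=Δ3−h3·(2M3+M4)/6=311/318
t_q=11/2 → seg 3, τ=1/2; S=1+311/318·τ+-629/212·τ²+629/636·τ³=1477/1696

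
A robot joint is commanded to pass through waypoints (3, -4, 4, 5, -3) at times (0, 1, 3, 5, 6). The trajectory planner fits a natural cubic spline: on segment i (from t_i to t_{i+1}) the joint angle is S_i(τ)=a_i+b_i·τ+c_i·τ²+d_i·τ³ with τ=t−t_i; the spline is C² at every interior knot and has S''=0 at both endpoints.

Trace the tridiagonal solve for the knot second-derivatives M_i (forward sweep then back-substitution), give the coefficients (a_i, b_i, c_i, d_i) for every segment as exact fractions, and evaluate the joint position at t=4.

Δ: Δ0=-7, Δ1=4, Δ2=1/2, Δ3=-8
row 1: diag=6, rhs=66; c'=1/3, d'=11
row 2: denom=8−2·1/3=22/3; d'=(-21−2·11)/(22/3)=-129/22
row 3: denom=6−2·3/11=60/11; d'=(-51−2·-129/22)/(60/11)=-36/5
back: M3=-36/5
back: M2=-129/22−3/11·-36/5=-39/10
back: M1=11−1/3·-39/10=123/10
M: M0=0, M1=123/10, M2=-39/10, M3=-36/5, M4=0
seg 0: a=3, c=M0/2=0, d=(M1−M0)/(6·1)=41/20, b=Δ0−h0·(2M0+M1)/6=-181/20
seg 1: a=-4, c=M1/2=123/20, d=(M2−M1)/(6·2)=-27/20, b=Δ1−h1·(2M1+M2)/6=-29/10
seg 2: a=4, c=M2/2=-39/20, d=(M3−M2)/(6·2)=-11/40, b=Δ2−h2·(2M2+M3)/6=11/2
seg 3: a=5, c=M3/2=-18/5, d=(M4−M3)/(6·1)=6/5, b=Δ3−h3·(2M3+M4)/6=-28/5
t_q=4 → seg 2, τ=1; S=4+11/2·τ+-39/20·τ²+-11/40·τ³=291/40

  seg 0: a=3 b=-181/20 c=0 d=41/20
  seg 1: a=-4 b=-29/10 c=123/20 d=-27/20
  seg 2: a=4 b=11/2 c=-39/20 d=-11/40
  seg 3: a=5 b=-28/5 c=-18/5 d=6/5
S(4) = 291/40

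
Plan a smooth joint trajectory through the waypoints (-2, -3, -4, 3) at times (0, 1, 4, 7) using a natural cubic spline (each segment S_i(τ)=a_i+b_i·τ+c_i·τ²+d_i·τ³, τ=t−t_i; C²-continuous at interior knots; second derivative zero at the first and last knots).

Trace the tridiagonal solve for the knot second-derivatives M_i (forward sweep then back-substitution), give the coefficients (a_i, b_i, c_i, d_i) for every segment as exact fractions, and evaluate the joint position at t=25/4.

  seg 0: a=-2 b=-1 c=0 d=0
  seg 1: a=-3 b=-1 c=0 d=2/27
  seg 2: a=-4 b=1 c=2/3 d=-2/27
S(25/4) = 25/32

Δ: Δ0=-1, Δ1=-1/3, Δ2=7/3
row 1: diag=8, rhs=4; c'=3/8, d'=1/2
row 2: denom=12−3·3/8=87/8; d'=(16−3·1/2)/(87/8)=4/3
back: M2=4/3
back: M1=1/2−3/8·4/3=0
M: M0=0, M1=0, M2=4/3, M3=0
seg 0: a=-2, c=M0/2=0, d=(M1−M0)/(6·1)=0, b=Δ0−h0·(2M0+M1)/6=-1
seg 1: a=-3, c=M1/2=0, d=(M2−M1)/(6·3)=2/27, b=Δ1−h1·(2M1+M2)/6=-1
seg 2: a=-4, c=M2/2=2/3, d=(M3−M2)/(6·3)=-2/27, b=Δ2−h2·(2M2+M3)/6=1
t_q=25/4 → seg 2, τ=9/4; S=-4+1·τ+2/3·τ²+-2/27·τ³=25/32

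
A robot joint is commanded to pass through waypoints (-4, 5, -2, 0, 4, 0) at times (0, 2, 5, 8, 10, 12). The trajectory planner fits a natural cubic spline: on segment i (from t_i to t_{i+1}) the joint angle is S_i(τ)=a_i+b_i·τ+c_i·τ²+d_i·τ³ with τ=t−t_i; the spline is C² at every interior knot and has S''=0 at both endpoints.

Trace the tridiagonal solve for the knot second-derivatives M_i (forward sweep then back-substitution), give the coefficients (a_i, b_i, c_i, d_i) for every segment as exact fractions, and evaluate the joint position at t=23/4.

Δ: Δ0=9/2, Δ1=-7/3, Δ2=2/3, Δ3=2, Δ4=-2
row 1: diag=10, rhs=-41; c'=3/10, d'=-41/10
row 2: denom=12−3·3/10=111/10; d'=(18−3·-41/10)/(111/10)=101/37
row 3: denom=10−3·10/37=340/37; d'=(8−3·101/37)/(340/37)=-7/340
row 4: denom=8−2·37/170=643/85; d'=(-24−2·-7/340)/(643/85)=-4073/1286
back: M4=-4073/1286
back: M3=-7/340−37/170·-4073/1286=430/643
back: M2=101/37−10/37·430/643=1639/643
back: M1=-41/10−3/10·1639/643=-3128/643
M: M0=0, M1=-3128/643, M2=1639/643, M3=430/643, M4=-4073/1286, M5=0
seg 0: a=-4, c=M0/2=0, d=(M1−M0)/(6·2)=-782/1929, b=Δ0−h0·(2M0+M1)/6=23617/3858
seg 1: a=5, c=M1/2=-1564/643, d=(M2−M1)/(6·3)=1589/3858, b=Δ1−h1·(2M1+M2)/6=4849/3858
seg 2: a=-2, c=M2/2=1639/1286, d=(M3−M2)/(6·3)=-403/3858, b=Δ2−h2·(2M2+M3)/6=-4276/1929
seg 3: a=0, c=M3/2=215/643, d=(M4−M3)/(6·2)=-4933/15432, b=Δ3−h3·(2M3+M4)/6=10069/3858
seg 4: a=4, c=M4/2=-4073/2572, d=(M5−M4)/(6·2)=4073/15432, b=Δ4−h4·(2M4+M5)/6=215/1929
t_q=23/4 → seg 2, τ=3/4; S=-2+-4276/1929·τ+1639/1286·τ²+-403/3858·τ³=-246063/82304

  seg 0: a=-4 b=23617/3858 c=0 d=-782/1929
  seg 1: a=5 b=4849/3858 c=-1564/643 d=1589/3858
  seg 2: a=-2 b=-4276/1929 c=1639/1286 d=-403/3858
  seg 3: a=0 b=10069/3858 c=215/643 d=-4933/15432
  seg 4: a=4 b=215/1929 c=-4073/2572 d=4073/15432
S(23/4) = -246063/82304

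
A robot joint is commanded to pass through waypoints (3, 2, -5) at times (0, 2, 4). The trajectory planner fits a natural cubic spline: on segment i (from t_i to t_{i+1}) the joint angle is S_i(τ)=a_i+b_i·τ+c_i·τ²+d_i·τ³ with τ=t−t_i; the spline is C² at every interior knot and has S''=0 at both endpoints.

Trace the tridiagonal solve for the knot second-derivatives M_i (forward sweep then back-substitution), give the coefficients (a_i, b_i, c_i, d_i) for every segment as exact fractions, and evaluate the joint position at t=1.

Δ: Δ0=-1/2, Δ1=-7/2
row 1: diag=8, rhs=-18; c'=1/4, d'=-9/4
back: M1=-9/4
M: M0=0, M1=-9/4, M2=0
seg 0: a=3, c=M0/2=0, d=(M1−M0)/(6·2)=-3/16, b=Δ0−h0·(2M0+M1)/6=1/4
seg 1: a=2, c=M1/2=-9/8, d=(M2−M1)/(6·2)=3/16, b=Δ1−h1·(2M1+M2)/6=-2
t_q=1 → seg 0, τ=1; S=3+1/4·τ+0·τ²+-3/16·τ³=49/16

  seg 0: a=3 b=1/4 c=0 d=-3/16
  seg 1: a=2 b=-2 c=-9/8 d=3/16
S(1) = 49/16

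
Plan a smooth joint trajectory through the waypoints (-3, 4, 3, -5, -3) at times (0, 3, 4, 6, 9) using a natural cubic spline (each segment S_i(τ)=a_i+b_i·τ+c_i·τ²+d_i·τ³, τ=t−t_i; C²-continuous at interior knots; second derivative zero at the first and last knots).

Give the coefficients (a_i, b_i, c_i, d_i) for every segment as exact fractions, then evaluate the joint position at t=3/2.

Δ: Δ0=7/3, Δ1=-1, Δ2=-4, Δ3=2/3
row 1: diag=8, rhs=-20; c'=1/8, d'=-5/2
row 2: denom=6−1·1/8=47/8; d'=(-18−1·-5/2)/(47/8)=-124/47
row 3: denom=10−2·16/47=438/47; d'=(28−2·-124/47)/(438/47)=782/219
back: M3=782/219
back: M2=-124/47−16/47·782/219=-844/219
back: M1=-5/2−1/8·-844/219=-442/219
M: M0=0, M1=-442/219, M2=-844/219, M3=782/219, M4=0
seg 0: a=-3, c=M0/2=0, d=(M1−M0)/(6·3)=-221/1971, b=Δ0−h0·(2M0+M1)/6=244/73
seg 1: a=4, c=M1/2=-221/219, d=(M2−M1)/(6·1)=-67/219, b=Δ1−h1·(2M1+M2)/6=23/73
seg 2: a=3, c=M2/2=-422/219, d=(M3−M2)/(6·2)=271/438, b=Δ2−h2·(2M2+M3)/6=-574/219
seg 3: a=-5, c=M3/2=391/219, d=(M4−M3)/(6·3)=-391/1971, b=Δ3−h3·(2M3+M4)/6=-212/73
t_q=3/2 → seg 0, τ=3/2; S=-3+244/73·τ+0·τ²+-221/1971·τ³=955/584

  seg 0: a=-3 b=244/73 c=0 d=-221/1971
  seg 1: a=4 b=23/73 c=-221/219 d=-67/219
  seg 2: a=3 b=-574/219 c=-422/219 d=271/438
  seg 3: a=-5 b=-212/73 c=391/219 d=-391/1971
S(3/2) = 955/584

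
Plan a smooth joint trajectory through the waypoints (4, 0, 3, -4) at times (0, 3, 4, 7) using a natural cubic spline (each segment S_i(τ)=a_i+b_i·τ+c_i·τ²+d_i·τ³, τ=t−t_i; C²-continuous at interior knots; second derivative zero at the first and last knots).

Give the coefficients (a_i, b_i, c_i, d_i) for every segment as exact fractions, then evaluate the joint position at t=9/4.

  seg 0: a=4 b=-68/21 c=0 d=40/189
  seg 1: a=0 b=52/21 c=40/21 d=-29/21
  seg 2: a=3 b=15/7 c=-47/21 d=47/189
S(9/4) = -7/8

Δ: Δ0=-4/3, Δ1=3, Δ2=-7/3
row 1: diag=8, rhs=26; c'=1/8, d'=13/4
row 2: denom=8−1·1/8=63/8; d'=(-32−1·13/4)/(63/8)=-94/21
back: M2=-94/21
back: M1=13/4−1/8·-94/21=80/21
M: M0=0, M1=80/21, M2=-94/21, M3=0
seg 0: a=4, c=M0/2=0, d=(M1−M0)/(6·3)=40/189, b=Δ0−h0·(2M0+M1)/6=-68/21
seg 1: a=0, c=M1/2=40/21, d=(M2−M1)/(6·1)=-29/21, b=Δ1−h1·(2M1+M2)/6=52/21
seg 2: a=3, c=M2/2=-47/21, d=(M3−M2)/(6·3)=47/189, b=Δ2−h2·(2M2+M3)/6=15/7
t_q=9/4 → seg 0, τ=9/4; S=4+-68/21·τ+0·τ²+40/189·τ³=-7/8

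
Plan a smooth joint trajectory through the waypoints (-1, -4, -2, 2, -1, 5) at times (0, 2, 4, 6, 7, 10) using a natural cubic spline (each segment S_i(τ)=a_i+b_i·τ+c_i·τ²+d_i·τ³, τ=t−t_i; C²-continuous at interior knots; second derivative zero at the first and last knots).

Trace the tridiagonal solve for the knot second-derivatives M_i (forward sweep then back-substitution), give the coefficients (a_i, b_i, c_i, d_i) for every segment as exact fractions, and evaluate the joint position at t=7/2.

  seg 0: a=-1 b=-2509/1282 c=0 d=293/2564
  seg 1: a=-4 b=-751/1282 c=879/1282 d=275/5128
  seg 2: a=-2 b=1795/641 c=2583/2564 d=-3609/5128
  seg 3: a=2 b=-2071/1282 c=-2061/641 d=2347/1282
  seg 4: a=-1 b=-1637/641 c=2919/1282 d=-973/3846
S(7/2) = -129431/41024

Δ: Δ0=-3/2, Δ1=1, Δ2=2, Δ3=-3, Δ4=2
row 1: diag=8, rhs=15; c'=1/4, d'=15/8
row 2: denom=8−2·1/4=15/2; d'=(6−2·15/8)/(15/2)=3/10
row 3: denom=6−2·4/15=82/15; d'=(-30−2·3/10)/(82/15)=-459/82
row 4: denom=8−1·15/82=641/82; d'=(30−1·-459/82)/(641/82)=2919/641
back: M4=2919/641
back: M3=-459/82−15/82·2919/641=-4122/641
back: M2=3/10−4/15·-4122/641=2583/1282
back: M1=15/8−1/4·2583/1282=879/641
M: M0=0, M1=879/641, M2=2583/1282, M3=-4122/641, M4=2919/641, M5=0
seg 0: a=-1, c=M0/2=0, d=(M1−M0)/(6·2)=293/2564, b=Δ0−h0·(2M0+M1)/6=-2509/1282
seg 1: a=-4, c=M1/2=879/1282, d=(M2−M1)/(6·2)=275/5128, b=Δ1−h1·(2M1+M2)/6=-751/1282
seg 2: a=-2, c=M2/2=2583/2564, d=(M3−M2)/(6·2)=-3609/5128, b=Δ2−h2·(2M2+M3)/6=1795/641
seg 3: a=2, c=M3/2=-2061/641, d=(M4−M3)/(6·1)=2347/1282, b=Δ3−h3·(2M3+M4)/6=-2071/1282
seg 4: a=-1, c=M4/2=2919/1282, d=(M5−M4)/(6·3)=-973/3846, b=Δ4−h4·(2M4+M5)/6=-1637/641
t_q=7/2 → seg 1, τ=3/2; S=-4+-751/1282·τ+879/1282·τ²+275/5128·τ³=-129431/41024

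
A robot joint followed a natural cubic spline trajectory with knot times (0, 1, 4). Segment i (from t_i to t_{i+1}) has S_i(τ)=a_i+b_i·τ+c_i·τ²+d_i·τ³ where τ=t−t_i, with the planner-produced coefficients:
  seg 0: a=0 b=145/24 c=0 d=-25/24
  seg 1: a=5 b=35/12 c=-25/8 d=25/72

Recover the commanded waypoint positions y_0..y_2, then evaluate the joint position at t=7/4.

y_0 = S_0(0) = a_0 = 0
y_1 = S_1(0) = a_1 = 5
y_2 = S_1(3) = -5
t_q=7/4 is in segment 1 (τ=3/4); S_1(τ)=2855/512

y_0=0 y_1=5 y_2=-5
S(7/4) = 2855/512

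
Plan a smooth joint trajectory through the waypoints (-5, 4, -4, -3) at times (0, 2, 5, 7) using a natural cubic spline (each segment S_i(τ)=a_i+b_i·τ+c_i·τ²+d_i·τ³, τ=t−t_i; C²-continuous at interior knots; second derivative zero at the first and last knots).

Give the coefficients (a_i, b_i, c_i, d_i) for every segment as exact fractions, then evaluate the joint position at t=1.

Δ: Δ0=9/2, Δ1=-8/3, Δ2=1/2
row 1: diag=10, rhs=-43; c'=3/10, d'=-43/10
row 2: denom=10−3·3/10=91/10; d'=(19−3·-43/10)/(91/10)=319/91
back: M2=319/91
back: M1=-43/10−3/10·319/91=-487/91
M: M0=0, M1=-487/91, M2=319/91, M3=0
seg 0: a=-5, c=M0/2=0, d=(M1−M0)/(6·2)=-487/1092, b=Δ0−h0·(2M0+M1)/6=3431/546
seg 1: a=4, c=M1/2=-487/182, d=(M2−M1)/(6·3)=31/63, b=Δ1−h1·(2M1+M2)/6=509/546
seg 2: a=-4, c=M2/2=319/182, d=(M3−M2)/(6·2)=-319/1092, b=Δ2−h2·(2M2+M3)/6=-1003/546
t_q=1 → seg 0, τ=1; S=-5+3431/546·τ+0·τ²+-487/1092·τ³=305/364

  seg 0: a=-5 b=3431/546 c=0 d=-487/1092
  seg 1: a=4 b=509/546 c=-487/182 d=31/63
  seg 2: a=-4 b=-1003/546 c=319/182 d=-319/1092
S(1) = 305/364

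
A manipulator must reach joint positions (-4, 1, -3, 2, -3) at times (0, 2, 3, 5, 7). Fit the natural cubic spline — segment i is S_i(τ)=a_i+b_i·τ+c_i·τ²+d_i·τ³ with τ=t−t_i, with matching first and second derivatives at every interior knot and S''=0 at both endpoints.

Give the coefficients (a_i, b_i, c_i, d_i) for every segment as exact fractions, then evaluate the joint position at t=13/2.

Δ: Δ0=5/2, Δ1=-4, Δ2=5/2, Δ3=-5/2
row 1: diag=6, rhs=-39; c'=1/6, d'=-13/2
row 2: denom=6−1·1/6=35/6; d'=(39−1·-13/2)/(35/6)=39/5
row 3: denom=8−2·12/35=256/35; d'=(-30−2·39/5)/(256/35)=-399/64
back: M3=-399/64
back: M2=39/5−12/35·-399/64=159/16
back: M1=-13/2−1/6·159/16=-261/32
M: M0=0, M1=-261/32, M2=159/16, M3=-399/64, M4=0
seg 0: a=-4, c=M0/2=0, d=(M1−M0)/(6·2)=-87/128, b=Δ0−h0·(2M0+M1)/6=167/32
seg 1: a=1, c=M1/2=-261/64, d=(M2−M1)/(6·1)=193/64, b=Δ1−h1·(2M1+M2)/6=-47/16
seg 2: a=-3, c=M2/2=159/32, d=(M3−M2)/(6·2)=-345/256, b=Δ2−h2·(2M2+M3)/6=-131/64
seg 3: a=2, c=M3/2=-399/128, d=(M4−M3)/(6·2)=133/256, b=Δ3−h3·(2M3+M4)/6=53/32
t_q=13/2 → seg 3, τ=3/2; S=2+53/32·τ+-399/128·τ²+133/256·τ³=-1589/2048

  seg 0: a=-4 b=167/32 c=0 d=-87/128
  seg 1: a=1 b=-47/16 c=-261/64 d=193/64
  seg 2: a=-3 b=-131/64 c=159/32 d=-345/256
  seg 3: a=2 b=53/32 c=-399/128 d=133/256
S(13/2) = -1589/2048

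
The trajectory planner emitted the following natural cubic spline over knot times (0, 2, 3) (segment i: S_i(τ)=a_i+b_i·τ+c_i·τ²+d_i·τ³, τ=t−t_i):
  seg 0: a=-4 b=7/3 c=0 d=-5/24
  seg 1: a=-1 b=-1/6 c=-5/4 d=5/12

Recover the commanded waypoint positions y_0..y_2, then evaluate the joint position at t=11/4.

y_0=-4 y_1=-1 y_2=-2
S(11/4) = -423/256

y_0 = S_0(0) = a_0 = -4
y_1 = S_1(0) = a_1 = -1
y_2 = S_1(1) = -2
t_q=11/4 is in segment 1 (τ=3/4); S_1(τ)=-423/256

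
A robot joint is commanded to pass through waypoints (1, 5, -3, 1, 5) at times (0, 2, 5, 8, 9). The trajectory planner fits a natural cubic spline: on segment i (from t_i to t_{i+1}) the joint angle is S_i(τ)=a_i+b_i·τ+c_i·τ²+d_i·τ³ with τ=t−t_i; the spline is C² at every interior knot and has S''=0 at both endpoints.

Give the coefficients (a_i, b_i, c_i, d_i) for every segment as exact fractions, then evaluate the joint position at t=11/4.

Δ: Δ0=2, Δ1=-8/3, Δ2=4/3, Δ3=4
row 1: diag=10, rhs=-28; c'=3/10, d'=-14/5
row 2: denom=12−3·3/10=111/10; d'=(24−3·-14/5)/(111/10)=108/37
row 3: denom=8−3·10/37=266/37; d'=(16−3·108/37)/(266/37)=134/133
back: M3=134/133
back: M2=108/37−10/37·134/133=352/133
back: M1=-14/5−3/10·352/133=-478/133
M: M0=0, M1=-478/133, M2=352/133, M3=134/133, M4=0
seg 0: a=1, c=M0/2=0, d=(M1−M0)/(6·2)=-239/798, b=Δ0−h0·(2M0+M1)/6=1276/399
seg 1: a=5, c=M1/2=-239/133, d=(M2−M1)/(6·3)=415/1197, b=Δ1−h1·(2M1+M2)/6=-158/399
seg 2: a=-3, c=M2/2=176/133, d=(M3−M2)/(6·3)=-109/1197, b=Δ2−h2·(2M2+M3)/6=-725/399
seg 3: a=1, c=M3/2=67/133, d=(M4−M3)/(6·1)=-67/399, b=Δ3−h3·(2M3+M4)/6=1462/399
t_q=11/4 → seg 1, τ=3/4; S=5+-158/399·τ+-239/133·τ²+415/1197·τ³=32673/8512

  seg 0: a=1 b=1276/399 c=0 d=-239/798
  seg 1: a=5 b=-158/399 c=-239/133 d=415/1197
  seg 2: a=-3 b=-725/399 c=176/133 d=-109/1197
  seg 3: a=1 b=1462/399 c=67/133 d=-67/399
S(11/4) = 32673/8512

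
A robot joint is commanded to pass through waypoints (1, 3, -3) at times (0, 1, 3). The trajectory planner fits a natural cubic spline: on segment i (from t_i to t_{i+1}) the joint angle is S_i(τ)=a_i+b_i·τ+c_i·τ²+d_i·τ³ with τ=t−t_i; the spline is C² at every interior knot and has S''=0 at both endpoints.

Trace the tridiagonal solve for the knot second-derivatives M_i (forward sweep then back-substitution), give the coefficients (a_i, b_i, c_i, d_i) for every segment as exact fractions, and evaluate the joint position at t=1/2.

Δ: Δ0=2, Δ1=-3
row 1: diag=6, rhs=-30; c'=1/3, d'=-5
back: M1=-5
M: M0=0, M1=-5, M2=0
seg 0: a=1, c=M0/2=0, d=(M1−M0)/(6·1)=-5/6, b=Δ0−h0·(2M0+M1)/6=17/6
seg 1: a=3, c=M1/2=-5/2, d=(M2−M1)/(6·2)=5/12, b=Δ1−h1·(2M1+M2)/6=1/3
t_q=1/2 → seg 0, τ=1/2; S=1+17/6·τ+0·τ²+-5/6·τ³=37/16

  seg 0: a=1 b=17/6 c=0 d=-5/6
  seg 1: a=3 b=1/3 c=-5/2 d=5/12
S(1/2) = 37/16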